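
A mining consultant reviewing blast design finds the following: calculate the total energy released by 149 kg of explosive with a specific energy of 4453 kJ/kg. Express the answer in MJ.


Energy = mass * specific_energy / 1000
= 149 * 4453 / 1000
= 663497 / 1000
= 663.497 MJ

663.497 MJ


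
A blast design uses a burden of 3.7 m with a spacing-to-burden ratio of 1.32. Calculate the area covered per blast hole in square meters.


First, find the spacing:
Spacing = burden * ratio = 3.7 * 1.32
= 4.884 m
Then, calculate the area:
Area = burden * spacing = 3.7 * 4.884
= 18.0708 m^2

18.0708 m^2


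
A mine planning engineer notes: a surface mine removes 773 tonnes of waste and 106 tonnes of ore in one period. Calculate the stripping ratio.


7.2925

Stripping ratio = waste tonnage / ore tonnage
= 773 / 106
= 7.2925


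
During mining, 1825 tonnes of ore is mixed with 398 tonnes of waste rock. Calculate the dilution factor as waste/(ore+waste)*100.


17.9037%

Total material = ore + waste
= 1825 + 398 = 2223 tonnes
Dilution = waste / total * 100
= 398 / 2223 * 100
= 0.1790373369 * 100
= 17.9037%


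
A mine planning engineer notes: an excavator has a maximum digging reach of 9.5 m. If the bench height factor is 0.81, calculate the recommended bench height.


Bench height = reach * factor
= 9.5 * 0.81
= 7.695 m

7.695 m


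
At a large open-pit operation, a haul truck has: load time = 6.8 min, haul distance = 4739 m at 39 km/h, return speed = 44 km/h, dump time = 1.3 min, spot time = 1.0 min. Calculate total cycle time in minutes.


Convert haul speed to m/min: 39 * 1000/60 = 650 m/min
Haul time = 4739 / 650 = 7.290769231 min
Convert return speed to m/min: 44 * 1000/60 = 733.3333333 m/min
Return time = 4739 / 733.3333333 = 6.462272727 min
Total cycle time:
= 6.8 + 7.290769231 + 1.3 + 6.462272727 + 1.0
= 22.853 min

22.853 min


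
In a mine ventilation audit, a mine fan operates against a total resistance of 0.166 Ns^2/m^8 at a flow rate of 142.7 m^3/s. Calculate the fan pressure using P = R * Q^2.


3380.3061 Pa

Compute Q^2:
Q^2 = 142.7^2 = 20363.29
Compute pressure:
P = R * Q^2 = 0.166 * 20363.29
= 3380.3061 Pa


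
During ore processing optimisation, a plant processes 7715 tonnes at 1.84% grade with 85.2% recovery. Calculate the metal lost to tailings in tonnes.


Total metal in feed:
= 7715 * 1.84 / 100 = 141.956 tonnes
Metal recovered:
= 141.956 * 85.2 / 100 = 120.946512 tonnes
Metal lost to tailings:
= 141.956 - 120.946512
= 21.0095 tonnes

21.0095 tonnes


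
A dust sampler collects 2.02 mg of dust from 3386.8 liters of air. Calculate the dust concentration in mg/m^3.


Convert liters to m^3: 1 m^3 = 1000 L
Concentration = mass / volume * 1000
= 2.02 / 3386.8 * 1000
= 0.0005964332113 * 1000
= 0.5964 mg/m^3

0.5964 mg/m^3


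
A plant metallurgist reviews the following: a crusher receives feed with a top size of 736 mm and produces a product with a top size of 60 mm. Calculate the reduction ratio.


12.2667

Reduction ratio = feed size / product size
= 736 / 60
= 12.2667


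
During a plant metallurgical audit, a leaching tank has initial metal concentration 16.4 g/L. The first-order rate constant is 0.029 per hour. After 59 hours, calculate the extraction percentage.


81.9315%

Compute the exponent:
-k * t = -0.029 * 59 = -1.711
Remaining concentration:
C = 16.4 * exp(-1.711)
= 16.4 * 0.1806850172
= 2.963234283 g/L
Extracted = 16.4 - 2.963234283 = 13.43676572 g/L
Extraction % = 13.43676572 / 16.4 * 100
= 81.9315%


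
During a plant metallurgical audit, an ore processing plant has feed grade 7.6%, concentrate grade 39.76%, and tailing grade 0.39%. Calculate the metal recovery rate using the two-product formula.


Using the two-product formula:
R = 100 * c * (f - t) / (f * (c - t))
Numerator = 100 * 39.76 * (7.6 - 0.39)
= 100 * 39.76 * 7.21
= 28666.96
Denominator = 7.6 * (39.76 - 0.39)
= 7.6 * 39.37
= 299.212
R = 28666.96 / 299.212
= 95.8082%

95.8082%


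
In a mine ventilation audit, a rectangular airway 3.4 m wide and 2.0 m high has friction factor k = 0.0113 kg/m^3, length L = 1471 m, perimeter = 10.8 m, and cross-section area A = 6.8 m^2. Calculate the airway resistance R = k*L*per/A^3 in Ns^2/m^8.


Compute the numerator:
k * L * per = 0.0113 * 1471 * 10.8
= 179.52084
Compute the denominator:
A^3 = 6.8^3 = 314.432
Resistance:
R = 179.52084 / 314.432
= 0.5709 Ns^2/m^8

0.5709 Ns^2/m^8


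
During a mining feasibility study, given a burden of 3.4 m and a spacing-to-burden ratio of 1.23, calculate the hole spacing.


4.182 m

Spacing = burden * ratio
= 3.4 * 1.23
= 4.182 m


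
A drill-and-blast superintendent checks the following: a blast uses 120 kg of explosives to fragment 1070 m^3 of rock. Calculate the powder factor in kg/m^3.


0.1121 kg/m^3

Powder factor = explosive mass / rock volume
= 120 / 1070
= 0.1121 kg/m^3


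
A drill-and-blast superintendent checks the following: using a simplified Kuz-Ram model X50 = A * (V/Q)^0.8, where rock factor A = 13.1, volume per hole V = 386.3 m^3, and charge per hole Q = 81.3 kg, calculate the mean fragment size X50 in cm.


Compute V/Q:
V/Q = 386.3 / 81.3 = 4.751537515
Raise to the power 0.8:
(V/Q)^0.8 = 4.751537515^0.8 = 3.47910335
Multiply by A:
X50 = 13.1 * 3.47910335
= 45.5763 cm

45.5763 cm


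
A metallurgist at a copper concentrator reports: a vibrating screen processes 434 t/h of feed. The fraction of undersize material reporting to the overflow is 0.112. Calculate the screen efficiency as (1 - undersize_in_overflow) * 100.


88.8%

Screen efficiency = (1 - fraction of undersize in overflow) * 100
= (1 - 0.112) * 100
= 0.888 * 100
= 88.8%


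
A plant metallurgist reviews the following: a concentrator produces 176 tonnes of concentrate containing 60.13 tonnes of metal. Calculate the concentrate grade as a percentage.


Grade = (metal in concentrate / concentrate mass) * 100
= (60.13 / 176) * 100
= 0.3416477273 * 100
= 34.1648%

34.1648%


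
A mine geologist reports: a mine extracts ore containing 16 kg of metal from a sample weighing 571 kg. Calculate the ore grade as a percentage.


Ore grade = (metal mass / ore mass) * 100
= (16 / 571) * 100
= 0.02802101576 * 100
= 2.8021%

2.8021%


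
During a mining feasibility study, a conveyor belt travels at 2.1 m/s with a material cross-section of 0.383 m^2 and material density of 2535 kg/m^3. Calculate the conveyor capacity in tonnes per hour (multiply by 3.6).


Volumetric flow = speed * area
= 2.1 * 0.383 = 0.8043 m^3/s
Mass flow = volumetric * density
= 0.8043 * 2535 = 2038.9005 kg/s
Convert to t/h: multiply by 3.6
Capacity = 2038.9005 * 3.6
= 7340.0418 t/h

7340.0418 t/h


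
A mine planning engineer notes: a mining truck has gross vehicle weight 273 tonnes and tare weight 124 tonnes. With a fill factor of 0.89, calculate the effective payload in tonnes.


Maximum payload = gross - tare
= 273 - 124 = 149 tonnes
Effective payload = max payload * fill factor
= 149 * 0.89
= 132.61 tonnes

132.61 tonnes


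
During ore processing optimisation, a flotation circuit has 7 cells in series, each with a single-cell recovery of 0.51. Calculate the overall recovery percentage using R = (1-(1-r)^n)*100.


Complement of single-cell recovery:
1 - r = 1 - 0.51 = 0.49
Raise to power n:
(1 - r)^7 = 0.49^7 = 0.006782230728
Overall recovery:
R = (1 - 0.006782230728) * 100
= 99.3218%

99.3218%


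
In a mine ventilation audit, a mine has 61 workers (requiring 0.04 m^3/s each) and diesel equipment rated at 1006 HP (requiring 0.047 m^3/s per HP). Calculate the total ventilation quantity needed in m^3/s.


49.722 m^3/s

Airflow for workers:
Q_people = 61 * 0.04 = 2.44 m^3/s
Airflow for diesel equipment:
Q_diesel = 1006 * 0.047 = 47.282 m^3/s
Total ventilation:
Q_total = 2.44 + 47.282
= 49.722 m^3/s


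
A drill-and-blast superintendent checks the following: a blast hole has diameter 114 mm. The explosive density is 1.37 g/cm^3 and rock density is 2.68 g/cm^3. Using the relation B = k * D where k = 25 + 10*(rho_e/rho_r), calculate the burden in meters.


3.4328 m

First, compute k:
rho_e / rho_r = 1.37 / 2.68 = 0.5111940299
k = 25 + 10 * 0.5111940299 = 30.1119403
Then, compute burden:
B = k * D / 1000 = 30.1119403 * 114 / 1000
= 3432.761194 / 1000
= 3.4328 m


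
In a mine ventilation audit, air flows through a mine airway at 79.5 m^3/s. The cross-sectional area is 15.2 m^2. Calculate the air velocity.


5.2303 m/s

Velocity = flow rate / cross-sectional area
= 79.5 / 15.2
= 5.2303 m/s


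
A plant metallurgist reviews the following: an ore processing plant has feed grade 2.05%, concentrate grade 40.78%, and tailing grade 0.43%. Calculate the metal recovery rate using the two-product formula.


Using the two-product formula:
R = 100 * c * (f - t) / (f * (c - t))
Numerator = 100 * 40.78 * (2.05 - 0.43)
= 100 * 40.78 * 1.62
= 6606.36
Denominator = 2.05 * (40.78 - 0.43)
= 2.05 * 40.35
= 82.7175
R = 6606.36 / 82.7175
= 79.8665%

79.8665%


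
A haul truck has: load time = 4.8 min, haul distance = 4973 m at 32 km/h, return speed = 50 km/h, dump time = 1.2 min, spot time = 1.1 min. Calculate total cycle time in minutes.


Convert haul speed to m/min: 32 * 1000/60 = 533.3333333 m/min
Haul time = 4973 / 533.3333333 = 9.324375 min
Convert return speed to m/min: 50 * 1000/60 = 833.3333333 m/min
Return time = 4973 / 833.3333333 = 5.9676 min
Total cycle time:
= 4.8 + 9.324375 + 1.2 + 5.9676 + 1.1
= 22.392 min

22.392 min


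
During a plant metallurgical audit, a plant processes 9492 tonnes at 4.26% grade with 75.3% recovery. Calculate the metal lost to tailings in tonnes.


Total metal in feed:
= 9492 * 4.26 / 100 = 404.3592 tonnes
Metal recovered:
= 404.3592 * 75.3 / 100 = 304.4824776 tonnes
Metal lost to tailings:
= 404.3592 - 304.4824776
= 99.8767 tonnes

99.8767 tonnes


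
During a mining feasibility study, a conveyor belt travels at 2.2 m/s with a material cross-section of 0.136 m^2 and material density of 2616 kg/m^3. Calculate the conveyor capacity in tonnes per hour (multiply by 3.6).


Volumetric flow = speed * area
= 2.2 * 0.136 = 0.2992 m^3/s
Mass flow = volumetric * density
= 0.2992 * 2616 = 782.7072 kg/s
Convert to t/h: multiply by 3.6
Capacity = 782.7072 * 3.6
= 2817.7459 t/h

2817.7459 t/h


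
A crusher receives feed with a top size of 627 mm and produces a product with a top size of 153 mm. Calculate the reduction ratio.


Reduction ratio = feed size / product size
= 627 / 153
= 4.098

4.098


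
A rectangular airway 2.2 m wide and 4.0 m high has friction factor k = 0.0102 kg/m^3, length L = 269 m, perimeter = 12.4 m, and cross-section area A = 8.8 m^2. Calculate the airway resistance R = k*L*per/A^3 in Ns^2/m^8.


Compute the numerator:
k * L * per = 0.0102 * 269 * 12.4
= 34.02312
Compute the denominator:
A^3 = 8.8^3 = 681.472
Resistance:
R = 34.02312 / 681.472
= 0.0499 Ns^2/m^8

0.0499 Ns^2/m^8


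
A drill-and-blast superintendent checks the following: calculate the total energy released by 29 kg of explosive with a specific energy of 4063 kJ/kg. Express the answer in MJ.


117.827 MJ

Energy = mass * specific_energy / 1000
= 29 * 4063 / 1000
= 117827 / 1000
= 117.827 MJ


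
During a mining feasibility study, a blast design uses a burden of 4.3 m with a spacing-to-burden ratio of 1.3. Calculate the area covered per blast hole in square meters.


First, find the spacing:
Spacing = burden * ratio = 4.3 * 1.3
= 5.59 m
Then, calculate the area:
Area = burden * spacing = 4.3 * 5.59
= 24.037 m^2

24.037 m^2


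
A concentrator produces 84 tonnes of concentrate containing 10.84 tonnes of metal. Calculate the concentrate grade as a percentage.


12.9048%

Grade = (metal in concentrate / concentrate mass) * 100
= (10.84 / 84) * 100
= 0.129047619 * 100
= 12.9048%


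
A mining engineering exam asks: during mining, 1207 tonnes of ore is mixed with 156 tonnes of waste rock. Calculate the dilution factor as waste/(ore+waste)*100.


11.4453%

Total material = ore + waste
= 1207 + 156 = 1363 tonnes
Dilution = waste / total * 100
= 156 / 1363 * 100
= 0.1144534116 * 100
= 11.4453%


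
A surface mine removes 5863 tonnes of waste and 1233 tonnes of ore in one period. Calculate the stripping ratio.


Stripping ratio = waste tonnage / ore tonnage
= 5863 / 1233
= 4.7551

4.7551


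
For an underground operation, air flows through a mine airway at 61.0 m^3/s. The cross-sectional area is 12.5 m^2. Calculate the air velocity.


4.88 m/s

Velocity = flow rate / cross-sectional area
= 61.0 / 12.5
= 4.88 m/s


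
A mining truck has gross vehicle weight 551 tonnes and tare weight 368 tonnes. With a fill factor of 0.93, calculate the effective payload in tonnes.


Maximum payload = gross - tare
= 551 - 368 = 183 tonnes
Effective payload = max payload * fill factor
= 183 * 0.93
= 170.19 tonnes

170.19 tonnes


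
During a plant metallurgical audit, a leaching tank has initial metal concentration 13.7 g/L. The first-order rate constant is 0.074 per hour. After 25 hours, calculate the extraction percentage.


84.2763%

Compute the exponent:
-k * t = -0.074 * 25 = -1.85
Remaining concentration:
C = 13.7 * exp(-1.85)
= 13.7 * 0.1572371663
= 2.154149178 g/L
Extracted = 13.7 - 2.154149178 = 11.54585082 g/L
Extraction % = 11.54585082 / 13.7 * 100
= 84.2763%


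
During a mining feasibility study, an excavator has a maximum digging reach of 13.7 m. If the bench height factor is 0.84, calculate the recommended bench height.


11.508 m

Bench height = reach * factor
= 13.7 * 0.84
= 11.508 m


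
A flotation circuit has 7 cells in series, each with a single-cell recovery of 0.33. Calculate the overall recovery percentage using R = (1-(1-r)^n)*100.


Complement of single-cell recovery:
1 - r = 1 - 0.33 = 0.67
Raise to power n:
(1 - r)^7 = 0.67^7 = 0.06060711605
Overall recovery:
R = (1 - 0.06060711605) * 100
= 93.9393%

93.9393%


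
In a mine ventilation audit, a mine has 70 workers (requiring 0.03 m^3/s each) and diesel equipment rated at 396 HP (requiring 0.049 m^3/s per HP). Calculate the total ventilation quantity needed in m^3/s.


Airflow for workers:
Q_people = 70 * 0.03 = 2.1 m^3/s
Airflow for diesel equipment:
Q_diesel = 396 * 0.049 = 19.404 m^3/s
Total ventilation:
Q_total = 2.1 + 19.404
= 21.504 m^3/s

21.504 m^3/s


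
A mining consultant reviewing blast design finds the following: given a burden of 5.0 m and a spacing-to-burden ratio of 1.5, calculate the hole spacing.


7.5 m

Spacing = burden * ratio
= 5.0 * 1.5
= 7.5 m


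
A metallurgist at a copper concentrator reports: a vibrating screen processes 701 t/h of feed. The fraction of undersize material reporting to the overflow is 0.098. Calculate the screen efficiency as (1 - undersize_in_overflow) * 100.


90.2%

Screen efficiency = (1 - fraction of undersize in overflow) * 100
= (1 - 0.098) * 100
= 0.902 * 100
= 90.2%


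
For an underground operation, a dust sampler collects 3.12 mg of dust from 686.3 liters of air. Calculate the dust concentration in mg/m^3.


4.5461 mg/m^3

Convert liters to m^3: 1 m^3 = 1000 L
Concentration = mass / volume * 1000
= 3.12 / 686.3 * 1000
= 0.004546116859 * 1000
= 4.5461 mg/m^3


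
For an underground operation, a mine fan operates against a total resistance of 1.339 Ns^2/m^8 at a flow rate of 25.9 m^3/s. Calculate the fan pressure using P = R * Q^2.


Compute Q^2:
Q^2 = 25.9^2 = 670.81
Compute pressure:
P = R * Q^2 = 1.339 * 670.81
= 898.2146 Pa

898.2146 Pa


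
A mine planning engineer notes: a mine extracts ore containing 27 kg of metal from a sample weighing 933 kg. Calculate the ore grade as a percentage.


Ore grade = (metal mass / ore mass) * 100
= (27 / 933) * 100
= 0.02893890675 * 100
= 2.8939%

2.8939%


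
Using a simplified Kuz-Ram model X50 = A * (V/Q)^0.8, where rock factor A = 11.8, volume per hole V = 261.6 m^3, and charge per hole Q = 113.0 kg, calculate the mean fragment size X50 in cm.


23.0956 cm

Compute V/Q:
V/Q = 261.6 / 113.0 = 2.315044248
Raise to the power 0.8:
(V/Q)^0.8 = 2.315044248^0.8 = 1.957255116
Multiply by A:
X50 = 11.8 * 1.957255116
= 23.0956 cm


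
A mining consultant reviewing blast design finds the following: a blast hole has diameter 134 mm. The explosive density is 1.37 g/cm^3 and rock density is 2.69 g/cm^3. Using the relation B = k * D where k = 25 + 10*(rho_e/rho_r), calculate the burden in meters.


First, compute k:
rho_e / rho_r = 1.37 / 2.69 = 0.5092936803
k = 25 + 10 * 0.5092936803 = 30.0929368
Then, compute burden:
B = k * D / 1000 = 30.0929368 * 134 / 1000
= 4032.453532 / 1000
= 4.0325 m

4.0325 m


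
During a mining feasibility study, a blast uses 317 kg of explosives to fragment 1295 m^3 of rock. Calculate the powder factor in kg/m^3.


0.2448 kg/m^3

Powder factor = explosive mass / rock volume
= 317 / 1295
= 0.2448 kg/m^3


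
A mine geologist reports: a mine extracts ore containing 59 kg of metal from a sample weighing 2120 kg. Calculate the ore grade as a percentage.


Ore grade = (metal mass / ore mass) * 100
= (59 / 2120) * 100
= 0.02783018868 * 100
= 2.783%

2.783%


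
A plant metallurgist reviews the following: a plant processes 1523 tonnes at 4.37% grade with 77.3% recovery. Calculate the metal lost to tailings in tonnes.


Total metal in feed:
= 1523 * 4.37 / 100 = 66.5551 tonnes
Metal recovered:
= 66.5551 * 77.3 / 100 = 51.4470923 tonnes
Metal lost to tailings:
= 66.5551 - 51.4470923
= 15.108 tonnes

15.108 tonnes


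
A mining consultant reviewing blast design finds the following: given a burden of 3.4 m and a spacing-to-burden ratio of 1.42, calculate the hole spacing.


4.828 m

Spacing = burden * ratio
= 3.4 * 1.42
= 4.828 m


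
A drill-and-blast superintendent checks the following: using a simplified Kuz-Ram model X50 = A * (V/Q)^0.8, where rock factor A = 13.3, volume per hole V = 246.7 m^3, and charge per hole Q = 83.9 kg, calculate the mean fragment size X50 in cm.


Compute V/Q:
V/Q = 246.7 / 83.9 = 2.940405244
Raise to the power 0.8:
(V/Q)^0.8 = 2.940405244^0.8 = 2.369876699
Multiply by A:
X50 = 13.3 * 2.369876699
= 31.5194 cm

31.5194 cm


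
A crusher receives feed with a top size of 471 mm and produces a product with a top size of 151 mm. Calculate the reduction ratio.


3.1192

Reduction ratio = feed size / product size
= 471 / 151
= 3.1192


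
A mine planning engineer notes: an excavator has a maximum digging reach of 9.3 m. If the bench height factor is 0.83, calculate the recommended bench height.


7.719 m

Bench height = reach * factor
= 9.3 * 0.83
= 7.719 m


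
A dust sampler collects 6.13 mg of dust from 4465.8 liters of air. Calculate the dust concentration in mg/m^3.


1.3727 mg/m^3

Convert liters to m^3: 1 m^3 = 1000 L
Concentration = mass / volume * 1000
= 6.13 / 4465.8 * 1000
= 0.001372654396 * 1000
= 1.3727 mg/m^3


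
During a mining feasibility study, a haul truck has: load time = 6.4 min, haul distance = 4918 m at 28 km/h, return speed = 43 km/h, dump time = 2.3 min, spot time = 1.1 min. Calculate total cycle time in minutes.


Convert haul speed to m/min: 28 * 1000/60 = 466.6666667 m/min
Haul time = 4918 / 466.6666667 = 10.53857143 min
Convert return speed to m/min: 43 * 1000/60 = 716.6666667 m/min
Return time = 4918 / 716.6666667 = 6.862325581 min
Total cycle time:
= 6.4 + 10.53857143 + 2.3 + 6.862325581 + 1.1
= 27.2009 min

27.2009 min


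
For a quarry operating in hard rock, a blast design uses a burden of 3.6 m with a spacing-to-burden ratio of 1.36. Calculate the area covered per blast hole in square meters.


First, find the spacing:
Spacing = burden * ratio = 3.6 * 1.36
= 4.896 m
Then, calculate the area:
Area = burden * spacing = 3.6 * 4.896
= 17.6256 m^2

17.6256 m^2


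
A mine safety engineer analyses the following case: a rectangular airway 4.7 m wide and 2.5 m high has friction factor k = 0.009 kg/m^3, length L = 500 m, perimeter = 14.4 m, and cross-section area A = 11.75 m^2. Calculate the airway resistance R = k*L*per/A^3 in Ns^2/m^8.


0.0399 Ns^2/m^8

Compute the numerator:
k * L * per = 0.009 * 500 * 14.4
= 64.8
Compute the denominator:
A^3 = 11.75^3 = 1622.234375
Resistance:
R = 64.8 / 1622.234375
= 0.0399 Ns^2/m^8


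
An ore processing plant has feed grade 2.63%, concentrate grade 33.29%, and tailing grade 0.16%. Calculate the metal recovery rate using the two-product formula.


Using the two-product formula:
R = 100 * c * (f - t) / (f * (c - t))
Numerator = 100 * 33.29 * (2.63 - 0.16)
= 100 * 33.29 * 2.47
= 8222.63
Denominator = 2.63 * (33.29 - 0.16)
= 2.63 * 33.13
= 87.1319
R = 8222.63 / 87.1319
= 94.3699%

94.3699%


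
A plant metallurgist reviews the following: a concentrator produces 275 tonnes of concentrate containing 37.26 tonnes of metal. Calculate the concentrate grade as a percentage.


13.5491%

Grade = (metal in concentrate / concentrate mass) * 100
= (37.26 / 275) * 100
= 0.1354909091 * 100
= 13.5491%


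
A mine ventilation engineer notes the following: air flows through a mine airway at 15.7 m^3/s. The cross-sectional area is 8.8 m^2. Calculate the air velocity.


1.7841 m/s

Velocity = flow rate / cross-sectional area
= 15.7 / 8.8
= 1.7841 m/s


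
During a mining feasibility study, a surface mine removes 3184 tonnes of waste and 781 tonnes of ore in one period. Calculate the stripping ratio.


Stripping ratio = waste tonnage / ore tonnage
= 3184 / 781
= 4.0768

4.0768


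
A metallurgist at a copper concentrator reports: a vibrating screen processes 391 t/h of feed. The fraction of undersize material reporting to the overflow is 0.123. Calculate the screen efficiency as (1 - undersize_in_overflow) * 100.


87.7%

Screen efficiency = (1 - fraction of undersize in overflow) * 100
= (1 - 0.123) * 100
= 0.877 * 100
= 87.7%


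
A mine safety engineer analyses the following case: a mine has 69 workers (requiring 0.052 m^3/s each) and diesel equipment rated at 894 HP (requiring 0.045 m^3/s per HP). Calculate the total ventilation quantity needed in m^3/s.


Airflow for workers:
Q_people = 69 * 0.052 = 3.588 m^3/s
Airflow for diesel equipment:
Q_diesel = 894 * 0.045 = 40.23 m^3/s
Total ventilation:
Q_total = 3.588 + 40.23
= 43.818 m^3/s

43.818 m^3/s


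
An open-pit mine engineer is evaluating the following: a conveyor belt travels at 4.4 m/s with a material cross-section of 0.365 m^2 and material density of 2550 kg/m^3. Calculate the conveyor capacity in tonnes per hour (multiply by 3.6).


14743.08 t/h

Volumetric flow = speed * area
= 4.4 * 0.365 = 1.606 m^3/s
Mass flow = volumetric * density
= 1.606 * 2550 = 4095.3 kg/s
Convert to t/h: multiply by 3.6
Capacity = 4095.3 * 3.6
= 14743.08 t/h


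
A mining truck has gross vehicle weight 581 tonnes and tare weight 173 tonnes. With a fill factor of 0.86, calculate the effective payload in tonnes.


Maximum payload = gross - tare
= 581 - 173 = 408 tonnes
Effective payload = max payload * fill factor
= 408 * 0.86
= 350.88 tonnes

350.88 tonnes


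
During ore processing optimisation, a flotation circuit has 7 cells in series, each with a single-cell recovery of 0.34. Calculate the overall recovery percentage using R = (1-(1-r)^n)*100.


94.5448%

Complement of single-cell recovery:
1 - r = 1 - 0.34 = 0.66
Raise to power n:
(1 - r)^7 = 0.66^7 = 0.05455160701
Overall recovery:
R = (1 - 0.05455160701) * 100
= 94.5448%


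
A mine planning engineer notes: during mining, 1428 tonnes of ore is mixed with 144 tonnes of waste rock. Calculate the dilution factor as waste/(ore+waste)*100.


Total material = ore + waste
= 1428 + 144 = 1572 tonnes
Dilution = waste / total * 100
= 144 / 1572 * 100
= 0.09160305344 * 100
= 9.1603%

9.1603%


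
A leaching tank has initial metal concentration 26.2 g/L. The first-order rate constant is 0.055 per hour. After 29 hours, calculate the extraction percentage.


79.7091%

Compute the exponent:
-k * t = -0.055 * 29 = -1.595
Remaining concentration:
C = 26.2 * exp(-1.595)
= 26.2 * 0.2029085285
= 5.316203447 g/L
Extracted = 26.2 - 5.316203447 = 20.88379655 g/L
Extraction % = 20.88379655 / 26.2 * 100
= 79.7091%


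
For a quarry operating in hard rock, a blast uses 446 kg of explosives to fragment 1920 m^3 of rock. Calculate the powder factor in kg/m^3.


0.2323 kg/m^3

Powder factor = explosive mass / rock volume
= 446 / 1920
= 0.2323 kg/m^3


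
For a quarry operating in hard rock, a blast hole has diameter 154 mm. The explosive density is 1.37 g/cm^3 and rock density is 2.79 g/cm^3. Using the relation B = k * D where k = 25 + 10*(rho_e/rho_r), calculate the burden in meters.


4.6062 m

First, compute k:
rho_e / rho_r = 1.37 / 2.79 = 0.4910394265
k = 25 + 10 * 0.4910394265 = 29.91039427
Then, compute burden:
B = k * D / 1000 = 29.91039427 * 154 / 1000
= 4606.200717 / 1000
= 4.6062 m


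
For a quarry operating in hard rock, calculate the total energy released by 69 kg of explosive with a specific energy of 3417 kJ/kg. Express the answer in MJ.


235.773 MJ

Energy = mass * specific_energy / 1000
= 69 * 3417 / 1000
= 235773 / 1000
= 235.773 MJ


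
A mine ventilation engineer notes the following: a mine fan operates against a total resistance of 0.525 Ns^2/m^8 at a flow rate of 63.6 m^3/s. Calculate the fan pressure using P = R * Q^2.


Compute Q^2:
Q^2 = 63.6^2 = 4044.96
Compute pressure:
P = R * Q^2 = 0.525 * 4044.96
= 2123.604 Pa

2123.604 Pa


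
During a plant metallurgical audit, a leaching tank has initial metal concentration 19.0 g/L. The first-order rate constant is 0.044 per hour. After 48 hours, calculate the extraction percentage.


87.9004%

Compute the exponent:
-k * t = -0.044 * 48 = -2.112
Remaining concentration:
C = 19.0 * exp(-2.112)
= 19.0 * 0.1209957328
= 2.298918923 g/L
Extracted = 19.0 - 2.298918923 = 16.70108108 g/L
Extraction % = 16.70108108 / 19.0 * 100
= 87.9004%


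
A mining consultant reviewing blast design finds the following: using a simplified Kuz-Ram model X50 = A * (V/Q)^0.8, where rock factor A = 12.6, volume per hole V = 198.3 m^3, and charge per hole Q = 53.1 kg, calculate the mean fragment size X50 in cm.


Compute V/Q:
V/Q = 198.3 / 53.1 = 3.734463277
Raise to the power 0.8:
(V/Q)^0.8 = 3.734463277^0.8 = 2.86934358
Multiply by A:
X50 = 12.6 * 2.86934358
= 36.1537 cm

36.1537 cm


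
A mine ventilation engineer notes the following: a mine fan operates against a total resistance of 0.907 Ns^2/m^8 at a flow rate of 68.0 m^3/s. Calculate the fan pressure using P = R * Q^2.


Compute Q^2:
Q^2 = 68.0^2 = 4624.0
Compute pressure:
P = R * Q^2 = 0.907 * 4624.0
= 4193.968 Pa

4193.968 Pa


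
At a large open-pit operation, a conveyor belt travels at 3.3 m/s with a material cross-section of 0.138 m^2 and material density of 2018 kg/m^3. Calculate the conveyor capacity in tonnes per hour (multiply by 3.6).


3308.3899 t/h

Volumetric flow = speed * area
= 3.3 * 0.138 = 0.4554 m^3/s
Mass flow = volumetric * density
= 0.4554 * 2018 = 918.9972 kg/s
Convert to t/h: multiply by 3.6
Capacity = 918.9972 * 3.6
= 3308.3899 t/h


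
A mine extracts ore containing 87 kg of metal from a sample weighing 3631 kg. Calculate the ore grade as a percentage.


2.396%

Ore grade = (metal mass / ore mass) * 100
= (87 / 3631) * 100
= 0.0239603415 * 100
= 2.396%


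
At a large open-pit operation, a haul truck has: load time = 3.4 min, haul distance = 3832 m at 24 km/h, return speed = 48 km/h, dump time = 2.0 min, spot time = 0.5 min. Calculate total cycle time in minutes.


20.27 min

Convert haul speed to m/min: 24 * 1000/60 = 400 m/min
Haul time = 3832 / 400 = 9.58 min
Convert return speed to m/min: 48 * 1000/60 = 800 m/min
Return time = 3832 / 800 = 4.79 min
Total cycle time:
= 3.4 + 9.58 + 2.0 + 4.79 + 0.5
= 20.27 min


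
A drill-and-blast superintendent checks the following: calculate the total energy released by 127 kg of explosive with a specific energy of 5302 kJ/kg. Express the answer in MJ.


673.354 MJ

Energy = mass * specific_energy / 1000
= 127 * 5302 / 1000
= 673354 / 1000
= 673.354 MJ


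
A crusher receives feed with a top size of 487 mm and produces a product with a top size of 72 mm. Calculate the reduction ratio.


6.7639

Reduction ratio = feed size / product size
= 487 / 72
= 6.7639


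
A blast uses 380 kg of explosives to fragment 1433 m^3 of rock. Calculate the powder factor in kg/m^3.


0.2652 kg/m^3

Powder factor = explosive mass / rock volume
= 380 / 1433
= 0.2652 kg/m^3


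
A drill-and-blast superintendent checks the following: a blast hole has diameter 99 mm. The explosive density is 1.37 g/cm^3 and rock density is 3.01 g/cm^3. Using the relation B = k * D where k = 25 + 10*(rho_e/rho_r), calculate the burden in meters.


2.9256 m

First, compute k:
rho_e / rho_r = 1.37 / 3.01 = 0.4551495017
k = 25 + 10 * 0.4551495017 = 29.55149502
Then, compute burden:
B = k * D / 1000 = 29.55149502 * 99 / 1000
= 2925.598007 / 1000
= 2.9256 m


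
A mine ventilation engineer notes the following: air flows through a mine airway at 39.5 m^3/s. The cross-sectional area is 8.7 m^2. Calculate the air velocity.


Velocity = flow rate / cross-sectional area
= 39.5 / 8.7
= 4.5402 m/s

4.5402 m/s


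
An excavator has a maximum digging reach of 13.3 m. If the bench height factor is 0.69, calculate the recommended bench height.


9.177 m

Bench height = reach * factor
= 13.3 * 0.69
= 9.177 m


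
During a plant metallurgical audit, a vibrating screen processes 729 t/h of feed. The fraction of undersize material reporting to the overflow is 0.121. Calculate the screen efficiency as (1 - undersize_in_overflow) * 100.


Screen efficiency = (1 - fraction of undersize in overflow) * 100
= (1 - 0.121) * 100
= 0.879 * 100
= 87.9%

87.9%


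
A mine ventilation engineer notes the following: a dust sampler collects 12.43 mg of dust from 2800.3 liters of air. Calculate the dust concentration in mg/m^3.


4.4388 mg/m^3

Convert liters to m^3: 1 m^3 = 1000 L
Concentration = mass / volume * 1000
= 12.43 / 2800.3 * 1000
= 0.004438810127 * 1000
= 4.4388 mg/m^3


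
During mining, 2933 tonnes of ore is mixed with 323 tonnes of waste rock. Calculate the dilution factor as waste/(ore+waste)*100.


Total material = ore + waste
= 2933 + 323 = 3256 tonnes
Dilution = waste / total * 100
= 323 / 3256 * 100
= 0.0992014742 * 100
= 9.9201%

9.9201%


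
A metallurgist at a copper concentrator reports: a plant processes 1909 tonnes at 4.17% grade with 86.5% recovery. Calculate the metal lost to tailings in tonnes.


Total metal in feed:
= 1909 * 4.17 / 100 = 79.6053 tonnes
Metal recovered:
= 79.6053 * 86.5 / 100 = 68.8585845 tonnes
Metal lost to tailings:
= 79.6053 - 68.8585845
= 10.7467 tonnes

10.7467 tonnes


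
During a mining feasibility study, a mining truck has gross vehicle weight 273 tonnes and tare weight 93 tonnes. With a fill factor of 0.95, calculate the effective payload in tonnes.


171.0 tonnes

Maximum payload = gross - tare
= 273 - 93 = 180 tonnes
Effective payload = max payload * fill factor
= 180 * 0.95
= 171.0 tonnes


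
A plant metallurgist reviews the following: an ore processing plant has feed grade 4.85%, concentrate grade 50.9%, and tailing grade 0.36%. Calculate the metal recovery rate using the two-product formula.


Using the two-product formula:
R = 100 * c * (f - t) / (f * (c - t))
Numerator = 100 * 50.9 * (4.85 - 0.36)
= 100 * 50.9 * 4.49
= 22854.1
Denominator = 4.85 * (50.9 - 0.36)
= 4.85 * 50.54
= 245.119
R = 22854.1 / 245.119
= 93.2368%

93.2368%


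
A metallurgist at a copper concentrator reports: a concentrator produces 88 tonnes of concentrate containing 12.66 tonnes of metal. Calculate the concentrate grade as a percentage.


Grade = (metal in concentrate / concentrate mass) * 100
= (12.66 / 88) * 100
= 0.1438636364 * 100
= 14.3864%

14.3864%


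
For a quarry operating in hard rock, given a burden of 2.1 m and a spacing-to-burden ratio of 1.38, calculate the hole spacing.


Spacing = burden * ratio
= 2.1 * 1.38
= 2.898 m

2.898 m


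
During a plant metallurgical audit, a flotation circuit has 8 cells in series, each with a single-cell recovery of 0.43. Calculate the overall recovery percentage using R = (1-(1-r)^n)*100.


Complement of single-cell recovery:
1 - r = 1 - 0.43 = 0.57
Raise to power n:
(1 - r)^8 = 0.57^8 = 0.01114291571
Overall recovery:
R = (1 - 0.01114291571) * 100
= 98.8857%

98.8857%


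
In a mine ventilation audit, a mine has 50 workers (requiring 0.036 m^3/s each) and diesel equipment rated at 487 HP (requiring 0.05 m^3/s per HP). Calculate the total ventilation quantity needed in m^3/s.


26.15 m^3/s

Airflow for workers:
Q_people = 50 * 0.036 = 1.8 m^3/s
Airflow for diesel equipment:
Q_diesel = 487 * 0.05 = 24.35 m^3/s
Total ventilation:
Q_total = 1.8 + 24.35
= 26.15 m^3/s


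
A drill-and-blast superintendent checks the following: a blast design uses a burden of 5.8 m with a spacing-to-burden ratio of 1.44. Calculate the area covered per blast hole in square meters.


48.4416 m^2

First, find the spacing:
Spacing = burden * ratio = 5.8 * 1.44
= 8.352 m
Then, calculate the area:
Area = burden * spacing = 5.8 * 8.352
= 48.4416 m^2


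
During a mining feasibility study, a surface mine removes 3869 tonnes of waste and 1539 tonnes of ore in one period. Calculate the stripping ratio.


2.514

Stripping ratio = waste tonnage / ore tonnage
= 3869 / 1539
= 2.514


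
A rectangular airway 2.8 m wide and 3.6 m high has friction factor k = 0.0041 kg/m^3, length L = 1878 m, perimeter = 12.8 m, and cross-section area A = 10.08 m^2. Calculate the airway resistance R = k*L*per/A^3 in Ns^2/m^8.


Compute the numerator:
k * L * per = 0.0041 * 1878 * 12.8
= 98.55744
Compute the denominator:
A^3 = 10.08^3 = 1024.192512
Resistance:
R = 98.55744 / 1024.192512
= 0.0962 Ns^2/m^8

0.0962 Ns^2/m^8


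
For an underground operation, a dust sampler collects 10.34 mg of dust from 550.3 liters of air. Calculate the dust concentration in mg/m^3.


18.7898 mg/m^3

Convert liters to m^3: 1 m^3 = 1000 L
Concentration = mass / volume * 1000
= 10.34 / 550.3 * 1000
= 0.01878975104 * 1000
= 18.7898 mg/m^3


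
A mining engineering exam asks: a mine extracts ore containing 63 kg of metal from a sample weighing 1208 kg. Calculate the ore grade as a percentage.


Ore grade = (metal mass / ore mass) * 100
= (63 / 1208) * 100
= 0.05215231788 * 100
= 5.2152%

5.2152%


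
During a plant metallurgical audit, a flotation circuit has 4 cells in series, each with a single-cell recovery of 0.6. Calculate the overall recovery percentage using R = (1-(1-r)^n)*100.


Complement of single-cell recovery:
1 - r = 1 - 0.6 = 0.4
Raise to power n:
(1 - r)^4 = 0.4^4 = 0.0256
Overall recovery:
R = (1 - 0.0256) * 100
= 97.44%

97.44%


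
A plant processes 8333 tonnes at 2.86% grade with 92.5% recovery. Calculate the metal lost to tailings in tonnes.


Total metal in feed:
= 8333 * 2.86 / 100 = 238.3238 tonnes
Metal recovered:
= 238.3238 * 92.5 / 100 = 220.449515 tonnes
Metal lost to tailings:
= 238.3238 - 220.449515
= 17.8743 tonnes

17.8743 tonnes


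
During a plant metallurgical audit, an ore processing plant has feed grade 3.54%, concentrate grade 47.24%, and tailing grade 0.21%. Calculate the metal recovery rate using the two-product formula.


Using the two-product formula:
R = 100 * c * (f - t) / (f * (c - t))
Numerator = 100 * 47.24 * (3.54 - 0.21)
= 100 * 47.24 * 3.33
= 15730.92
Denominator = 3.54 * (47.24 - 0.21)
= 3.54 * 47.03
= 166.4862
R = 15730.92 / 166.4862
= 94.4878%

94.4878%


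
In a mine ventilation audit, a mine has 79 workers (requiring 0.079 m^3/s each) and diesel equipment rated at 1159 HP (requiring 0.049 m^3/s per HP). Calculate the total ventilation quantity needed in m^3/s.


Airflow for workers:
Q_people = 79 * 0.079 = 6.241 m^3/s
Airflow for diesel equipment:
Q_diesel = 1159 * 0.049 = 56.791 m^3/s
Total ventilation:
Q_total = 6.241 + 56.791
= 63.032 m^3/s

63.032 m^3/s


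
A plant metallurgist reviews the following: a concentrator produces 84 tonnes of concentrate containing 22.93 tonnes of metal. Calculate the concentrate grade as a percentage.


27.2976%

Grade = (metal in concentrate / concentrate mass) * 100
= (22.93 / 84) * 100
= 0.2729761905 * 100
= 27.2976%


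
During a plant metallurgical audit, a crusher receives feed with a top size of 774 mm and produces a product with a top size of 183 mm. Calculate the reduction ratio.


Reduction ratio = feed size / product size
= 774 / 183
= 4.2295

4.2295


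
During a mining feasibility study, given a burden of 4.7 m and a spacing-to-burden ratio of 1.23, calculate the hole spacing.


Spacing = burden * ratio
= 4.7 * 1.23
= 5.781 m

5.781 m


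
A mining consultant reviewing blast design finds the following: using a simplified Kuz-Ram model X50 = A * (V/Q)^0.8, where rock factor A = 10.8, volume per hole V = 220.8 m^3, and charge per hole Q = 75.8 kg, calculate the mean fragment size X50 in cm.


25.4032 cm

Compute V/Q:
V/Q = 220.8 / 75.8 = 2.91292876
Raise to the power 0.8:
(V/Q)^0.8 = 2.91292876^0.8 = 2.352143917
Multiply by A:
X50 = 10.8 * 2.352143917
= 25.4032 cm


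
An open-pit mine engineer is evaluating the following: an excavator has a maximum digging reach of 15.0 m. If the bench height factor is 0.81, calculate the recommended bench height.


Bench height = reach * factor
= 15.0 * 0.81
= 12.15 m

12.15 m


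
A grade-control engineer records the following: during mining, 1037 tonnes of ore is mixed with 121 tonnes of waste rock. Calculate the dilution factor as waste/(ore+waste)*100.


Total material = ore + waste
= 1037 + 121 = 1158 tonnes
Dilution = waste / total * 100
= 121 / 1158 * 100
= 0.1044905009 * 100
= 10.4491%

10.4491%


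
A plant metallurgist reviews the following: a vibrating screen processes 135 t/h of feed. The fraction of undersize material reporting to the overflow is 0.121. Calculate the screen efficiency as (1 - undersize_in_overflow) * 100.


87.9%

Screen efficiency = (1 - fraction of undersize in overflow) * 100
= (1 - 0.121) * 100
= 0.879 * 100
= 87.9%


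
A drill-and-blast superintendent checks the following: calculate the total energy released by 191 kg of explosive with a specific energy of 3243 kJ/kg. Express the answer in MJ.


619.413 MJ

Energy = mass * specific_energy / 1000
= 191 * 3243 / 1000
= 619413 / 1000
= 619.413 MJ


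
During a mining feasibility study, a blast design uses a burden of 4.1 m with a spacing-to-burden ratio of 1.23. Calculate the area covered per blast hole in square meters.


20.6763 m^2

First, find the spacing:
Spacing = burden * ratio = 4.1 * 1.23
= 5.043 m
Then, calculate the area:
Area = burden * spacing = 4.1 * 5.043
= 20.6763 m^2


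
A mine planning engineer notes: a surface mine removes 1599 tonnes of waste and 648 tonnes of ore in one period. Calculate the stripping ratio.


Stripping ratio = waste tonnage / ore tonnage
= 1599 / 648
= 2.4676

2.4676


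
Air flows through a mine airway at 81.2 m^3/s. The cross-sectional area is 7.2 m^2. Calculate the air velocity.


11.2778 m/s

Velocity = flow rate / cross-sectional area
= 81.2 / 7.2
= 11.2778 m/s


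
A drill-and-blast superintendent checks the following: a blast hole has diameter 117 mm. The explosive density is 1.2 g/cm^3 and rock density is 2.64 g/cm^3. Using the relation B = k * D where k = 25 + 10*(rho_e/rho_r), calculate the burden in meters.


First, compute k:
rho_e / rho_r = 1.2 / 2.64 = 0.4545454545
k = 25 + 10 * 0.4545454545 = 29.54545455
Then, compute burden:
B = k * D / 1000 = 29.54545455 * 117 / 1000
= 3456.818182 / 1000
= 3.4568 m

3.4568 m


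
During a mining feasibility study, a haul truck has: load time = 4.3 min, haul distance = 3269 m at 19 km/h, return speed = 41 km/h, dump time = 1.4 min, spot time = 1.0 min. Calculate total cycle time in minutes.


Convert haul speed to m/min: 19 * 1000/60 = 316.6666667 m/min
Haul time = 3269 / 316.6666667 = 10.32315789 min
Convert return speed to m/min: 41 * 1000/60 = 683.3333333 m/min
Return time = 3269 / 683.3333333 = 4.783902439 min
Total cycle time:
= 4.3 + 10.32315789 + 1.4 + 4.783902439 + 1.0
= 21.8071 min

21.8071 min
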